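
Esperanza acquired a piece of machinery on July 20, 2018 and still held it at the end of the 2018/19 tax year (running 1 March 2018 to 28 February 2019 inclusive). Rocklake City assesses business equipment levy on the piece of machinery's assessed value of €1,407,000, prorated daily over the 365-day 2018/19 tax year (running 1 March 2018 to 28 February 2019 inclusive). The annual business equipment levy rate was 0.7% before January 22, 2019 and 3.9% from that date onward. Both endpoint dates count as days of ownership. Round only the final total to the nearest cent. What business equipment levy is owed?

€10,731.75

July 20, 2018 – January 21, 2019: 186 days at 0.7% → €1,407,000 × 0.7% × 186/365 = €5,018.9425
January 22 – February 28, 2019: 38 days at 3.9% → €1,407,000 × 3.9% × 38/365 = €5,712.8055
Total = €10,731.7479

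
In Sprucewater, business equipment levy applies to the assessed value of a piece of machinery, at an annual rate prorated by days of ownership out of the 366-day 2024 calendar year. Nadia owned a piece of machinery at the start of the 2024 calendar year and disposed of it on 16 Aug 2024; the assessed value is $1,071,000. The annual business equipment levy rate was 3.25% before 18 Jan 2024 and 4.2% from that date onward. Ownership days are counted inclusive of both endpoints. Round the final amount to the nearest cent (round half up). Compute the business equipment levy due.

$27,671.89

1 Jan – 17 Jan 2024: 17 days at 3.25% → $1,071,000 × 3.25% × 17/366 = $1,616.7418
18 Jan – 16 Aug 2024: 212 days at 4.2% → $1,071,000 × 4.2% × 212/366 = $26,055.1475
Total = $27,671.8893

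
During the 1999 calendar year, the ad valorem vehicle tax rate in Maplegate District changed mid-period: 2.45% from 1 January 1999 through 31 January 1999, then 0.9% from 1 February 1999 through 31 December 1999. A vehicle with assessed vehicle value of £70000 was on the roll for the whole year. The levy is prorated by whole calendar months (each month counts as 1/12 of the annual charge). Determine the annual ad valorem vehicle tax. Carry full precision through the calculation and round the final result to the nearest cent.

1 January – 31 January 1999: 1 month at 2.45% → £70000 × 2.45% × 1/12 = £142.9167
1 February – 31 December 1999: 11 months at 0.9% → £70000 × 0.9% × 11/12 = £577.5000
Total = £720.4167

£720.42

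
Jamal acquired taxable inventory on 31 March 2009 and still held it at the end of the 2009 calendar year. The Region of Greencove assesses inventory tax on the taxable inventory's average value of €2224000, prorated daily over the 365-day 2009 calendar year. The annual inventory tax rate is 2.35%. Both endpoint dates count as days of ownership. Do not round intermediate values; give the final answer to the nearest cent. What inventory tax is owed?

Days held (31 March – 31 December 2009): 276 out of 365
Tax = €2224000 × 2.35% × 276/365 = €39520.1753

€39520.18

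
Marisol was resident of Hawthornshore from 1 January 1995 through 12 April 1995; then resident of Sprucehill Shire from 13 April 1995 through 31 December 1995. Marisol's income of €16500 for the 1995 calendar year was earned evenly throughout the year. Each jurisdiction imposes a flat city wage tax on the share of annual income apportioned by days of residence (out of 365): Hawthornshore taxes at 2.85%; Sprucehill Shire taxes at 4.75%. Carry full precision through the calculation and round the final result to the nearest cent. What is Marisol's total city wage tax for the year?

€696.14

Hawthornshore, 1 January – 12 April 1995: 102 days → €16500 × 2.85% × 102/365 = €131.4123
Sprucehill Shire, 13 April – 31 December 1995: 263 days → €16500 × 4.75% × 263/365 = €564.7295
Total = €696.1418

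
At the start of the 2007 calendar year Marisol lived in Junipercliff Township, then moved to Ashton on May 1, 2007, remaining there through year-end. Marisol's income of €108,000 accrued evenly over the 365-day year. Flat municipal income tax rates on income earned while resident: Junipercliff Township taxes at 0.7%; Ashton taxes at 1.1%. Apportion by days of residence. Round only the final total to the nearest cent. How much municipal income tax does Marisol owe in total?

Junipercliff Township, January 1 – April 30, 2007: 120 days → €108,000 × 0.7% × 120/365 = €248.5479
Ashton, May 1 – December 31, 2007: 245 days → €108,000 × 1.1% × 245/365 = €797.4247
Total = €1,045.9726

€1,045.97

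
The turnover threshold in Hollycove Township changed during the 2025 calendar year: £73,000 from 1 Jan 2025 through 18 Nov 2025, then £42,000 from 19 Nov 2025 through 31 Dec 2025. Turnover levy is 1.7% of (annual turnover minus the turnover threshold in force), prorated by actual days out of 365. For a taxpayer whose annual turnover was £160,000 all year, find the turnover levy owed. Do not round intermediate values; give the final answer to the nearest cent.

1 Jan – 18 Nov 2025: 322 days, exemption £73,000 → (£160,000 − £73,000) × 1.7% × 322/365 = £1,304.7616
19 Nov – 31 Dec 2025: 43 days, exemption £42,000 → (£160,000 − £42,000) × 1.7% × 43/365 = £236.3233
Total = £1,541.0849

£1,541.08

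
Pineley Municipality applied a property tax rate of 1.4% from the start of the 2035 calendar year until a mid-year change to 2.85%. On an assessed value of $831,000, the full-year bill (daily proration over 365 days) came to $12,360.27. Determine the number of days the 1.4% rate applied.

343 days

Let d = days at the first rate; then 365 − d days at the second rate.
$831,000 × [1.4%·d + 2.85%·(365−d)] / 365 = $12,360.27
Solving gives d = 343, so the new rate took effect on December 10, 2035.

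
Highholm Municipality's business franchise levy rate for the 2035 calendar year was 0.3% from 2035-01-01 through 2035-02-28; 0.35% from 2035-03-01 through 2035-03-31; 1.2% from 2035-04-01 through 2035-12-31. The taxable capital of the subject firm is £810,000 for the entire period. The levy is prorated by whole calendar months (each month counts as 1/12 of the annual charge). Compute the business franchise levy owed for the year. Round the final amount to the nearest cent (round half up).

2035-01-01 to 2035-02-28: 2 months at 0.3% → £810,000 × 0.3% × 2/12 = £405.0000
2035-03-01 to 2035-03-31: 1 month at 0.35% → £810,000 × 0.35% × 1/12 = £236.2500
2035-04-01 to 2035-12-31: 9 months at 1.2% → £810,000 × 1.2% × 9/12 = £7,290.0000
Total = £7,931.2500

£7,931.25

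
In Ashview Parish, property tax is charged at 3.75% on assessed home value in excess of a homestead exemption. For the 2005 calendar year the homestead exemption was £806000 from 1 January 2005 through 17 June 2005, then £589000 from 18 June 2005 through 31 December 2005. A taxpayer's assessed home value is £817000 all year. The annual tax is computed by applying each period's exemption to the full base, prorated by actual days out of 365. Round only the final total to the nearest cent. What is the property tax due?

1 January – 17 June 2005: 168 days, exemption £806000 → (£817000 − £806000) × 3.75% × 168/365 = £189.8630
18 June – 31 December 2005: 197 days, exemption £589000 → (£817000 − £589000) × 3.75% × 197/365 = £4614.6575
Total = £4804.5205

£4804.52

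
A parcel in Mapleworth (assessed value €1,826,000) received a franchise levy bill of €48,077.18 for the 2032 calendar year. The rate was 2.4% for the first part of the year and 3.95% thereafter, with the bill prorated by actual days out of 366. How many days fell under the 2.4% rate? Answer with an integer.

311 days

Let d = days at the first rate; then 366 − d days at the second rate.
€1,826,000 × [2.4%·d + 3.95%·(366−d)] / 366 = €48,077.18
Solving gives d = 311, so the new rate took effect on 7 November 2032.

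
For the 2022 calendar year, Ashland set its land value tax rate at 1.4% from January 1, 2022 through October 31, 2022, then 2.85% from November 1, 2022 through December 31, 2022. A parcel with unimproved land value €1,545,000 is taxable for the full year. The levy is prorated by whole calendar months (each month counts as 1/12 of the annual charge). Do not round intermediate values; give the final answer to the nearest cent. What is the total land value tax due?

€25,363.75

January 1 – October 31, 2022: 10 months at 1.4% → €1,545,000 × 1.4% × 10/12 = €18,025.0000
November 1 – December 31, 2022: 2 months at 2.85% → €1,545,000 × 2.85% × 2/12 = €7,338.7500
Total = €25,363.7500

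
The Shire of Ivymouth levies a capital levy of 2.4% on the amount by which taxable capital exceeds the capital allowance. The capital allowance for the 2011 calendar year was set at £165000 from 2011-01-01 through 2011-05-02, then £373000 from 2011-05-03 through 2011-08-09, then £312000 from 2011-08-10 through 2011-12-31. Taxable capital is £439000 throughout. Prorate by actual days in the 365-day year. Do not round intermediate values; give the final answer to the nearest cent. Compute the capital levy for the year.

£3830.14

2011-01-01 to 2011-05-02: 122 days, exemption £165000 → (£439000 − £165000) × 2.4% × 122/365 = £2198.0055
2011-05-03 to 2011-08-09: 99 days, exemption £373000 → (£439000 − £373000) × 2.4% × 99/365 = £429.6329
2011-08-10 to 2011-12-31: 144 days, exemption £312000 → (£439000 − £312000) × 2.4% × 144/365 = £1202.4986
Total = £3830.1370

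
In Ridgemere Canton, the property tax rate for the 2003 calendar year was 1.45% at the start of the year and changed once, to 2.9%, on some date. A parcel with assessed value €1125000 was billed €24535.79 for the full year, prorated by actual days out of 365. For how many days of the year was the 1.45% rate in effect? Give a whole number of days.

181 days

Let d = days at the first rate; then 365 − d days at the second rate.
€1125000 × [1.45%·d + 2.9%·(365−d)] / 365 = €24535.79
Solving gives d = 181, so the new rate took effect on 1 Jul 2003.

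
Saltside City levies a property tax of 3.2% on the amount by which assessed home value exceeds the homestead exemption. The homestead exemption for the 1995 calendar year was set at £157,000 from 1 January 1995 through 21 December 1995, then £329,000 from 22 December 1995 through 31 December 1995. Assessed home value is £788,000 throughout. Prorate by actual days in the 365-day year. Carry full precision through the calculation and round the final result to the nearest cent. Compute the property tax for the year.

£20,041.21

1 January – 21 December 1995: 355 days, exemption £157,000 → (£788,000 − £157,000) × 3.2% × 355/365 = £19,638.7945
22 December – 31 December 1995: 10 days, exemption £329,000 → (£788,000 − £329,000) × 3.2% × 10/365 = £402.4110
Total = £20,041.2055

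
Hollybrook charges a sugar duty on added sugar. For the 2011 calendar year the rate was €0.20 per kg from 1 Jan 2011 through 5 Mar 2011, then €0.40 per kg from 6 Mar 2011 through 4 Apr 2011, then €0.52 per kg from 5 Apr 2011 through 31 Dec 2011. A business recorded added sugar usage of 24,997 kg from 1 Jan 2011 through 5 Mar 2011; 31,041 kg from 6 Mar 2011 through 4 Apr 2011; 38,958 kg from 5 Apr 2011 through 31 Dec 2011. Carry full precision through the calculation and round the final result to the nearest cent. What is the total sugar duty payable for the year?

1 Jan – 5 Mar 2011: 24,997 kg at €0.20/kg → €4,999.40
6 Mar – 4 Apr 2011: 31,041 kg at €0.40/kg → €12,416.40
5 Apr – 31 Dec 2011: 38,958 kg at €0.52/kg → €20,258.16

€37,673.96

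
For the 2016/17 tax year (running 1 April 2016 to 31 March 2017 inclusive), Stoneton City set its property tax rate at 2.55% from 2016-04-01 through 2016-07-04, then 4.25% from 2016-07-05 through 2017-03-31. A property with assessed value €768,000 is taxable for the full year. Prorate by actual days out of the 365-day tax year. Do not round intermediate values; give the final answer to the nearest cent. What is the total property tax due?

2016-04-01 to 2016-07-04: 95 days at 2.55% → €768,000 × 2.55% × 95/365 = €5,097.2055
2016-07-05 to 2017-03-31: 270 days at 4.25% → €768,000 × 4.25% × 270/365 = €24,144.6575
Total = €29,241.8630

€29,241.86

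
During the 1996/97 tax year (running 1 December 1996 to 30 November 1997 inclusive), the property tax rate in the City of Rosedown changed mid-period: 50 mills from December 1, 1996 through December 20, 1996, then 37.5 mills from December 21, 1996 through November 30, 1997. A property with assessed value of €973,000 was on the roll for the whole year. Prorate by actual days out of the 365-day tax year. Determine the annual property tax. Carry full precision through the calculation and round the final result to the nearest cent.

€37,153.94

December 1 – December 20, 1996: 20 days at 50 mills → €973,000 × 5% × 20/365 = €2,665.7534
December 21, 1996 – November 30, 1997: 345 days at 37.5 mills → €973,000 × 3.75% × 345/365 = €34,488.1849
Total = €37,153.9384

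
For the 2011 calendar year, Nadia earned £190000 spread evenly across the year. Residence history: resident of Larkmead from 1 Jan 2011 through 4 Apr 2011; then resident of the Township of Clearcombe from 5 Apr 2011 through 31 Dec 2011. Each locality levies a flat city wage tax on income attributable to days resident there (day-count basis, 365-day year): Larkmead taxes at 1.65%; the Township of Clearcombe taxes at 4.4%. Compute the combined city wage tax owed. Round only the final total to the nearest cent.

Larkmead, 1 Jan – 4 Apr 2011: 94 days → £190000 × 1.65% × 94/365 = £807.3699
The Township of Clearcombe, 5 Apr – 31 Dec 2011: 271 days → £190000 × 4.4% × 271/365 = £6207.0137
Total = £7014.3836

£7014.38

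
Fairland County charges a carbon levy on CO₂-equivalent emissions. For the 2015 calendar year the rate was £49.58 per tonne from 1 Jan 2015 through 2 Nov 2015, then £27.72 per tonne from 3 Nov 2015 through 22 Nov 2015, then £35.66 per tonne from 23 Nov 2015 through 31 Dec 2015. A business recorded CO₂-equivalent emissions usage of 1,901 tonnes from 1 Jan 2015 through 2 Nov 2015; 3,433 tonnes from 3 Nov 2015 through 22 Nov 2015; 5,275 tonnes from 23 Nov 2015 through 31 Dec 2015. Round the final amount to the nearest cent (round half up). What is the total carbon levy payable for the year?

1 Jan – 2 Nov 2015: 1,901 tonnes at £49.58/tonne → £94251.58
3 Nov – 22 Nov 2015: 3,433 tonnes at £27.72/tonne → £95162.76
23 Nov – 31 Dec 2015: 5,275 tonnes at £35.66/tonne → £188106.50

£377520.84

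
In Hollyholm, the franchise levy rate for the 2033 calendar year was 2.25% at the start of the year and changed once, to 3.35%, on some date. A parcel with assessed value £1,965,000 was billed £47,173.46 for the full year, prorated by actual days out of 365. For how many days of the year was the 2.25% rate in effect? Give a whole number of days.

Let d = days at the first rate; then 365 − d days at the second rate.
£1,965,000 × [2.25%·d + 3.35%·(365−d)] / 365 = £47,173.46
Solving gives d = 315, so the new rate took effect on November 12, 2033.

315 days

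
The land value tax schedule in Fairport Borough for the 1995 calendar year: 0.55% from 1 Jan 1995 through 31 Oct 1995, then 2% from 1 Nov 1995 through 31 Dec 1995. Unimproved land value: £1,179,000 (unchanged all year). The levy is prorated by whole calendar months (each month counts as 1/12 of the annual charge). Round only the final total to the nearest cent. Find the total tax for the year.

£9,333.75

1 Jan – 31 Oct 1995: 10 months at 0.55% → £1,179,000 × 0.55% × 10/12 = £5,403.7500
1 Nov – 31 Dec 1995: 2 months at 2% → £1,179,000 × 2% × 2/12 = £3,930.0000
Total = £9,333.7500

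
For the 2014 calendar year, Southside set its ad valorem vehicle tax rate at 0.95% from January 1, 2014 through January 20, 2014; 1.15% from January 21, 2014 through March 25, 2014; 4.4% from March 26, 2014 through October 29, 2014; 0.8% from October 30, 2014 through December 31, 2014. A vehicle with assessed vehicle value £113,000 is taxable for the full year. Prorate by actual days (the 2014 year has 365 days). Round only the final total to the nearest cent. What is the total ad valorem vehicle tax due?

January 1 – January 20, 2014: 20 days at 0.95% → £113,000 × 0.95% × 20/365 = £58.8219
January 21 – March 25, 2014: 64 days at 1.15% → £113,000 × 1.15% × 64/365 = £227.8575
March 26 – October 29, 2014: 218 days at 4.4% → £113,000 × 4.4% × 218/365 = £2,969.5781
October 30 – December 31, 2014: 63 days at 0.8% → £113,000 × 0.8% × 63/365 = £156.0329
Total = £3,412.2904

£3,412.29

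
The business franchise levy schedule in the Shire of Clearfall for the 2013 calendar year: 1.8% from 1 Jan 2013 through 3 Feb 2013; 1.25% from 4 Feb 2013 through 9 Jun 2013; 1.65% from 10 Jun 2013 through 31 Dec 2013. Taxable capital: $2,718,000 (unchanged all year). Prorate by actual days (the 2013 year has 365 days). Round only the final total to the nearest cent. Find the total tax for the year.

1 Jan – 3 Feb 2013: 34 days at 1.8% → $2,718,000 × 1.8% × 34/365 = $4,557.3041
4 Feb – 9 Jun 2013: 126 days at 1.25% → $2,718,000 × 1.25% × 126/365 = $11,728.3562
10 Jun – 31 Dec 2013: 205 days at 1.65% → $2,718,000 × 1.65% × 205/365 = $25,188.0411
Total = $41,473.7014

$41,473.70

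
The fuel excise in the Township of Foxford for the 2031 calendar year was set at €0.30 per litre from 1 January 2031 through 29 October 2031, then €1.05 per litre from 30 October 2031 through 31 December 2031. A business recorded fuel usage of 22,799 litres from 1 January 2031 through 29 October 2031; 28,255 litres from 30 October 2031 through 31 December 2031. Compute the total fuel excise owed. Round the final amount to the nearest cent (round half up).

1 January – 29 October 2031: 22,799 litres at €0.30/litre → €6,839.70
30 October – 31 December 2031: 28,255 litres at €1.05/litre → €29,667.75

€36,507.45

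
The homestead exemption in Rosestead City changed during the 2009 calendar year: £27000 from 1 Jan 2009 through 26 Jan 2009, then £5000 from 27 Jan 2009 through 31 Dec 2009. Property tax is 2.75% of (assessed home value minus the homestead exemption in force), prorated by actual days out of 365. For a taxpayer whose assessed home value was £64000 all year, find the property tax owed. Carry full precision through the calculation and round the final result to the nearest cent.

1 Jan – 26 Jan 2009: 26 days, exemption £27000 → (£64000 − £27000) × 2.75% × 26/365 = £72.4795
27 Jan – 31 Dec 2009: 339 days, exemption £5000 → (£64000 − £5000) × 2.75% × 339/365 = £1506.9247
Total = £1579.4041

£1579.40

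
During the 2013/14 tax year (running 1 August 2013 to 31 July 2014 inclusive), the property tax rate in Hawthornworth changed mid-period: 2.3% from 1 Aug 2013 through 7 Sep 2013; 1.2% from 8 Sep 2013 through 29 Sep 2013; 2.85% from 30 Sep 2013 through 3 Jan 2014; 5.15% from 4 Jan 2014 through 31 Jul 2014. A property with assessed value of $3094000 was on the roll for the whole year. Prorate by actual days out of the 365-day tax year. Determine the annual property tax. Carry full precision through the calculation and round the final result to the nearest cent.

1 Aug – 7 Sep 2013: 38 days at 2.3% → $3094000 × 2.3% × 38/365 = $7408.6466
8 Sep – 29 Sep 2013: 22 days at 1.2% → $3094000 × 1.2% × 22/365 = $2237.8521
30 Sep 2013 – 3 Jan 2014: 96 days at 2.85% → $3094000 × 2.85% × 96/365 = $23192.2849
4 Jan – 31 Jul 2014: 209 days at 5.15% → $3094000 × 5.15% × 209/365 = $91239.0932
Total = $124077.8767

$124077.88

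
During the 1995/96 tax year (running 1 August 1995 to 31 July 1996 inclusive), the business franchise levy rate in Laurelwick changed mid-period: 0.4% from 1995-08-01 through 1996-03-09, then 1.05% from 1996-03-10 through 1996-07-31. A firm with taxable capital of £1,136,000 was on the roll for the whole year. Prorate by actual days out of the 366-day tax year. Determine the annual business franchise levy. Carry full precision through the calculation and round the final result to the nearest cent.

1995-08-01 to 1996-03-09: 222 days at 0.4% → £1,136,000 × 0.4% × 222/366 = £2,756.1967
1996-03-10 to 1996-07-31: 144 days at 1.05% → £1,136,000 × 1.05% × 144/366 = £4,692.9836
Total = £7,449.1803

£7,449.18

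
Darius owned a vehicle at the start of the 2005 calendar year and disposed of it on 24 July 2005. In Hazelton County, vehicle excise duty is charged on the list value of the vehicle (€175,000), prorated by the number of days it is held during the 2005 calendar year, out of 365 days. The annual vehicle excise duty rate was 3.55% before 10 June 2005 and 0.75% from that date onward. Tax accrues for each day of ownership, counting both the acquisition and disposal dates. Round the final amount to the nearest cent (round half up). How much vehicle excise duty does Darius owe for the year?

€2,885.10

1 January – 9 June 2005: 160 days at 3.55% → €175,000 × 3.55% × 160/365 = €2,723.2877
10 June – 24 July 2005: 45 days at 0.75% → €175,000 × 0.75% × 45/365 = €161.8151
Total = €2,885.1027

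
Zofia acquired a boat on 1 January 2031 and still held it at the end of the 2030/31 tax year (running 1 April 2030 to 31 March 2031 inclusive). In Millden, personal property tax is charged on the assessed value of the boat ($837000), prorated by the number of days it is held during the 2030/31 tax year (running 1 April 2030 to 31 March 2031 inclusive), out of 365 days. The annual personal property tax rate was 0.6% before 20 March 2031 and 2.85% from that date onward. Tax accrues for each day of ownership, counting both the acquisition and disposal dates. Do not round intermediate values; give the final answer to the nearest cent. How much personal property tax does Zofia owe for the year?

1 January – 19 March 2031: 78 days at 0.6% → $837000 × 0.6% × 78/365 = $1073.1945
20 March – 31 March 2031: 12 days at 2.85% → $837000 × 2.85% × 12/365 = $784.2575
Total = $1857.4521

$1857.45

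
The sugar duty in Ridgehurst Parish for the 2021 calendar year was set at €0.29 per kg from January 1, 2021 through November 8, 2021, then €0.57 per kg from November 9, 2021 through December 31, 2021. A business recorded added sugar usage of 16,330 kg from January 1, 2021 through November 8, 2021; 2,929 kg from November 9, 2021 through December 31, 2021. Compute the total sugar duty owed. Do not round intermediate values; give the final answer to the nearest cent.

€6,405.23

January 1 – November 8, 2021: 16,330 kg at €0.29/kg → €4,735.70
November 9 – December 31, 2021: 2,929 kg at €0.57/kg → €1,669.53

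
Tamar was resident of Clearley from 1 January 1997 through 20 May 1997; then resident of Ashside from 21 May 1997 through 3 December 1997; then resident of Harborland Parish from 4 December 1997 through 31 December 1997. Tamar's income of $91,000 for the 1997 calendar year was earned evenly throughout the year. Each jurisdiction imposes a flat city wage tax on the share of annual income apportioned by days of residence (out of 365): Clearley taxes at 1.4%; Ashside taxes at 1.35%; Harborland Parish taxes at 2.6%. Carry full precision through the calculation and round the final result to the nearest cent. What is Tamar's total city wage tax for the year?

$1,333.21

Clearley, 1 January – 20 May 1997: 140 days → $91,000 × 1.4% × 140/365 = $488.6575
Ashside, 21 May – 3 December 1997: 197 days → $91,000 × 1.35% × 197/365 = $663.0534
Harborland Parish, 4 December – 31 December 1997: 28 days → $91,000 × 2.6% × 28/365 = $181.5014
Total = $1,333.2123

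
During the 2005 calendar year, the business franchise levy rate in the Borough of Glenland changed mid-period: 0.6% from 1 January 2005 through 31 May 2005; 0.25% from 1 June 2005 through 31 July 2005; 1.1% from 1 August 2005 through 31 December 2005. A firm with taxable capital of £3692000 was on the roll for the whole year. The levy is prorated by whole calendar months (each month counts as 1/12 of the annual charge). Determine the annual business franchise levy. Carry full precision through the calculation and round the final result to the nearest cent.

1 January – 31 May 2005: 5 months at 0.6% → £3692000 × 0.6% × 5/12 = £9230.0000
1 June – 31 July 2005: 2 months at 0.25% → £3692000 × 0.25% × 2/12 = £1538.3333
1 August – 31 December 2005: 5 months at 1.1% → £3692000 × 1.1% × 5/12 = £16921.6667
Total = £27690.0000

£27690.00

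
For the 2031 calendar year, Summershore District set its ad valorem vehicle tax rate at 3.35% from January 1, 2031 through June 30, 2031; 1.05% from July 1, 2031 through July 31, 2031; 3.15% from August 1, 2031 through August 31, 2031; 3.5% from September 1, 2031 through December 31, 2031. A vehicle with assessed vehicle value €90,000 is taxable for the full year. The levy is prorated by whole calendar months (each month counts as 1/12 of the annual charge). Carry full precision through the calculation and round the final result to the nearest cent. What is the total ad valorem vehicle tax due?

€2,872.50

January 1 – June 30, 2031: 6 months at 3.35% → €90,000 × 3.35% × 6/12 = €1,507.5000
July 1 – July 31, 2031: 1 month at 1.05% → €90,000 × 1.05% × 1/12 = €78.7500
August 1 – August 31, 2031: 1 month at 3.15% → €90,000 × 3.15% × 1/12 = €236.2500
September 1 – December 31, 2031: 4 months at 3.5% → €90,000 × 3.5% × 4/12 = €1,050.0000
Total = €2,872.5000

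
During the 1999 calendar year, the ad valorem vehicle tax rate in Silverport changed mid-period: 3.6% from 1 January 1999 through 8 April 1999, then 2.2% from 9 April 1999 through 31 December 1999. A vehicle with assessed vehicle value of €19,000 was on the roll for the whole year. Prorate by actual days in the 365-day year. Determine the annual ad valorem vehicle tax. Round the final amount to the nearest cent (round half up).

1 January – 8 April 1999: 98 days at 3.6% → €19,000 × 3.6% × 98/365 = €183.6493
9 April – 31 December 1999: 267 days at 2.2% → €19,000 × 2.2% × 267/365 = €305.7699
Total = €489.4192

€489.42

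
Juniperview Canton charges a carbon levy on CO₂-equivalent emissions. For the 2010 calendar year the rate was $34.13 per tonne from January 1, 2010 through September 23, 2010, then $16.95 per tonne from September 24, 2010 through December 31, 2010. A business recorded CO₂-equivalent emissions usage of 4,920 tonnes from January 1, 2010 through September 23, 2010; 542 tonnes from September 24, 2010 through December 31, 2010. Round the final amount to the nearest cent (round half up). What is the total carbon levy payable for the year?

January 1 – September 23, 2010: 4,920 tonnes at $34.13/tonne → $167919.60
September 24 – December 31, 2010: 542 tonnes at $16.95/tonne → $9186.90

$177106.50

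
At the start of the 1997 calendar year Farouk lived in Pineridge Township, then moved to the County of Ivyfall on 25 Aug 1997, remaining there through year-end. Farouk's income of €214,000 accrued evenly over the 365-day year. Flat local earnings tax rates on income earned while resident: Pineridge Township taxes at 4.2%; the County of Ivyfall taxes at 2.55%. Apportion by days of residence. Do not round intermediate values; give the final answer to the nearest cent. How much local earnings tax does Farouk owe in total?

Pineridge Township, 1 Jan – 24 Aug 1997: 236 days → €214,000 × 4.2% × 236/365 = €5,811.4192
The County of Ivyfall, 25 Aug – 31 Dec 1997: 129 days → €214,000 × 2.55% × 129/365 = €1,928.6384
Total = €7,740.0575

€7,740.06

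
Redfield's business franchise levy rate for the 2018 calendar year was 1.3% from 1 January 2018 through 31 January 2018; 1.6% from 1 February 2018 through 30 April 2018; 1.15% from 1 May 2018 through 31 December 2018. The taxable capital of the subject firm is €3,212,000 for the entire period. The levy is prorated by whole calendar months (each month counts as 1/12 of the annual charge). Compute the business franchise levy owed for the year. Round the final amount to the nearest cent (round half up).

1 January – 31 January 2018: 1 month at 1.3% → €3,212,000 × 1.3% × 1/12 = €3,479.6667
1 February – 30 April 2018: 3 months at 1.6% → €3,212,000 × 1.6% × 3/12 = €12,848.0000
1 May – 31 December 2018: 8 months at 1.15% → €3,212,000 × 1.15% × 8/12 = €24,625.3333
Total = €40,953.0000

€40,953.00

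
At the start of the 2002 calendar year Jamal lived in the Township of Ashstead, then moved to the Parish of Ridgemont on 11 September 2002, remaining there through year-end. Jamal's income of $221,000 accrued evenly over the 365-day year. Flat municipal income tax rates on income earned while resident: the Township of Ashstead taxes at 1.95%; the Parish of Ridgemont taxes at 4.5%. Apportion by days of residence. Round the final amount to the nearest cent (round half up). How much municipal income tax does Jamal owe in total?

The Township of Ashstead, 1 January – 10 September 2002: 253 days → $221,000 × 1.95% × 253/365 = $2,987.1329
The Parish of Ridgemont, 11 September – 31 December 2002: 112 days → $221,000 × 4.5% × 112/365 = $3,051.6164
Total = $6,038.7493

$6,038.75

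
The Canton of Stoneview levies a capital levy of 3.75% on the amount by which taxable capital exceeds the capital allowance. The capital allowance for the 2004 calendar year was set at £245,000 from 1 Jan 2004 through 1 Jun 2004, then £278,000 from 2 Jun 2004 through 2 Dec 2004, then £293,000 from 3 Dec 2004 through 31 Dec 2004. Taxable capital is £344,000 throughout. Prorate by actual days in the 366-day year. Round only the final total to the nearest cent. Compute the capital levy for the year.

1 Jan – 1 Jun 2004: 153 days, exemption £245,000 → (£344,000 − £245,000) × 3.75% × 153/366 = £1,551.9467
2 Jun – 2 Dec 2004: 184 days, exemption £278,000 → (£344,000 − £278,000) × 3.75% × 184/366 = £1,244.2623
3 Dec – 31 Dec 2004: 29 days, exemption £293,000 → (£344,000 − £293,000) × 3.75% × 29/366 = £151.5369
Total = £2,947.7459

£2,947.75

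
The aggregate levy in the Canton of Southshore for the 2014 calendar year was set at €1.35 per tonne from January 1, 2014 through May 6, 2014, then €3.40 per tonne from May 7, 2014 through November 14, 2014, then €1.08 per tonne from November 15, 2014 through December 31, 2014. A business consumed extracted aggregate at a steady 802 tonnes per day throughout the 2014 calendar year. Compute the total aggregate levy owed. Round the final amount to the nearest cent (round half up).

January 1 – May 6, 2014: 126 days × 802 tonnes/day = 101,052 tonnes at €1.35/tonne → €136,420.20
May 7 – November 14, 2014: 192 days × 802 tonnes/day = 153,984 tonnes at €3.40/tonne → €523,545.60
November 15 – December 31, 2014: 47 days × 802 tonnes/day = 37,694 tonnes at €1.08/tonne → €40,709.52

€700,675.32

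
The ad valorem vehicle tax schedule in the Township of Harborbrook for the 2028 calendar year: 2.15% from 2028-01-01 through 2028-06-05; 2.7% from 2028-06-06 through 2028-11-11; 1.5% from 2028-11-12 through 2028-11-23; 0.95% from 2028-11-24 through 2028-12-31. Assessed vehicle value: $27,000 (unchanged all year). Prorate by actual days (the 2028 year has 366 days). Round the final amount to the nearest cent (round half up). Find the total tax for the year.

$605.62

2028-01-01 to 2028-06-05: 157 days at 2.15% → $27,000 × 2.15% × 157/366 = $249.0123
2028-06-06 to 2028-11-11: 159 days at 2.7% → $27,000 × 2.7% × 159/366 = $316.6967
2028-11-12 to 2028-11-23: 12 days at 1.5% → $27,000 × 1.5% × 12/366 = $13.2787
2028-11-24 to 2028-12-31: 38 days at 0.95% → $27,000 × 0.95% × 38/366 = $26.6311
Total = $605.6189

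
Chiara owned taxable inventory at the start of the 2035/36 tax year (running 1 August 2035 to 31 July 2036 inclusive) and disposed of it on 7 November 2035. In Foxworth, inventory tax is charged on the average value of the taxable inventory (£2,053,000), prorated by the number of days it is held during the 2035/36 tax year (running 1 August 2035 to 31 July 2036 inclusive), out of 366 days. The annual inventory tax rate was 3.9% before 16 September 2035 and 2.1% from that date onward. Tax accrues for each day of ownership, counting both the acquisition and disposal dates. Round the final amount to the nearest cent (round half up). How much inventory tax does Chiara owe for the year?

1 August – 15 September 2035: 46 days at 3.9% → £2,053,000 × 3.9% × 46/366 = £10,063.0656
16 September – 7 November 2035: 53 days at 2.1% → £2,053,000 × 2.1% × 53/366 = £6,243.1393
Total = £16,306.2049

£16,306.20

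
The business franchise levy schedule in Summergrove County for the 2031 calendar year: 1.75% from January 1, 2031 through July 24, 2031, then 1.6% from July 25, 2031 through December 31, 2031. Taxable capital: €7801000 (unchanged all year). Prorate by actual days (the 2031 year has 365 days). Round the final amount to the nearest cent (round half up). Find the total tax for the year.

€131388.08

January 1 – July 24, 2031: 205 days at 1.75% → €7801000 × 1.75% × 205/365 = €76674.2123
July 25 – December 31, 2031: 160 days at 1.6% → €7801000 × 1.6% × 160/365 = €54713.8630
Total = €131388.0753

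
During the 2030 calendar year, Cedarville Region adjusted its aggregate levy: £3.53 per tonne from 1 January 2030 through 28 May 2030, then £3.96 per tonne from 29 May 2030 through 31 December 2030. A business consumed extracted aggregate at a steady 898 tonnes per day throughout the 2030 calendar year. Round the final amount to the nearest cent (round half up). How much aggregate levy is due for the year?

1 January – 28 May 2030: 148 days × 898 tonnes/day = 132,904 tonnes at £3.53/tonne → £469151.12
29 May – 31 December 2030: 217 days × 898 tonnes/day = 194,866 tonnes at £3.96/tonne → £771669.36

£1240820.48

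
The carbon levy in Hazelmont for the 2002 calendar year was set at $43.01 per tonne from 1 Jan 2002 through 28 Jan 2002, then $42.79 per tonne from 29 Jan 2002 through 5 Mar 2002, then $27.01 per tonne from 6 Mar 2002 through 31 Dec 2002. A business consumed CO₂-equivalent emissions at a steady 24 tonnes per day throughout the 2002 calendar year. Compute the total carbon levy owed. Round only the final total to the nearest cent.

1 Jan – 28 Jan 2002: 28 days × 24 tonnes/day = 672 tonnes at $43.01/tonne → $28902.72
29 Jan – 5 Mar 2002: 36 days × 24 tonnes/day = 864 tonnes at $42.79/tonne → $36970.56
6 Mar – 31 Dec 2002: 301 days × 24 tonnes/day = 7,224 tonnes at $27.01/tonne → $195120.24

$260993.52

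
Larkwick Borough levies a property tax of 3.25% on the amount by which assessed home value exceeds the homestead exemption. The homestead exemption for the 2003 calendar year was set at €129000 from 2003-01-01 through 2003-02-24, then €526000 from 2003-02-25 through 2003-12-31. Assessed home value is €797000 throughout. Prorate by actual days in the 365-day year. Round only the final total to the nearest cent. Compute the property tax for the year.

2003-01-01 to 2003-02-24: 55 days, exemption €129000 → (€797000 − €129000) × 3.25% × 55/365 = €3271.3699
2003-02-25 to 2003-12-31: 310 days, exemption €526000 → (€797000 − €526000) × 3.25% × 310/365 = €7480.3425
Total = €10751.7123

€10751.71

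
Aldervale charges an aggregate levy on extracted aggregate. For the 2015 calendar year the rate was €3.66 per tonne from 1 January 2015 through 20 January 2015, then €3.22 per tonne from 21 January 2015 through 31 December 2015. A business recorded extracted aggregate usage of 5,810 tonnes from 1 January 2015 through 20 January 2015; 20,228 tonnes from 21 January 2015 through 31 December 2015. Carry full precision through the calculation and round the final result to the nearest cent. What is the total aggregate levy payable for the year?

1 January – 20 January 2015: 5,810 tonnes at €3.66/tonne → €21,264.60
21 January – 31 December 2015: 20,228 tonnes at €3.22/tonne → €65,134.16

€86,398.76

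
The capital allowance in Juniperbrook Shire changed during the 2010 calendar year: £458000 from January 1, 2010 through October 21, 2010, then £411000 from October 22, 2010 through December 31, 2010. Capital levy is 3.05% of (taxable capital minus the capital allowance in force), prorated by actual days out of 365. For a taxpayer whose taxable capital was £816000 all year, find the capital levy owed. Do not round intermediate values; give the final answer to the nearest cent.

£11197.85

January 1 – October 21, 2010: 294 days, exemption £458000 → (£816000 − £458000) × 3.05% × 294/365 = £8795.0301
October 22 – December 31, 2010: 71 days, exemption £411000 → (£816000 − £411000) × 3.05% × 71/365 = £2402.8151
Total = £11197.8452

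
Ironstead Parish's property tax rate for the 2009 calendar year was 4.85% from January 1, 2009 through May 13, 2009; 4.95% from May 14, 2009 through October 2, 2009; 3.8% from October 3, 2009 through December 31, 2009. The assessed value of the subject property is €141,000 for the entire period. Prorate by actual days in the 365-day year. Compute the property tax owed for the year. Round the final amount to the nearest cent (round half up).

€6,528.30

January 1 – May 13, 2009: 133 days at 4.85% → €141,000 × 4.85% × 133/365 = €2,491.8370
May 14 – October 2, 2009: 142 days at 4.95% → €141,000 × 4.95% × 142/365 = €2,715.3123
October 3 – December 31, 2009: 90 days at 3.8% → €141,000 × 3.8% × 90/365 = €1,321.1507
Total = €6,528.3000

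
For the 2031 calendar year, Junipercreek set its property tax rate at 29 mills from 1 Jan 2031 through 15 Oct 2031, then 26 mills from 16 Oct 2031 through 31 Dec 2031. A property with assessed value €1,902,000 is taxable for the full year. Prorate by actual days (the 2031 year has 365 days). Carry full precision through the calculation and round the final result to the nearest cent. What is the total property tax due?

1 Jan – 15 Oct 2031: 288 days at 29 mills → €1,902,000 × 2.9% × 288/365 = €43,521.9288
16 Oct – 31 Dec 2031: 77 days at 26 mills → €1,902,000 × 2.6% × 77/365 = €10,432.3397
Total = €53,954.2685

€53,954.27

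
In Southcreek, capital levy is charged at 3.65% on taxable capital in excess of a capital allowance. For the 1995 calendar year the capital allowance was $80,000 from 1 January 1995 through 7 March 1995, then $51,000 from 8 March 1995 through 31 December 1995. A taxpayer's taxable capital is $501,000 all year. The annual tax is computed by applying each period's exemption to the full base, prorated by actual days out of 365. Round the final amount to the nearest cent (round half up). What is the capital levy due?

$16,233.60

1 January – 7 March 1995: 66 days, exemption $80,000 → ($501,000 − $80,000) × 3.65% × 66/365 = $2,778.6000
8 March – 31 December 1995: 299 days, exemption $51,000 → ($501,000 − $51,000) × 3.65% × 299/365 = $13,455.0000
Total = $16,233.6000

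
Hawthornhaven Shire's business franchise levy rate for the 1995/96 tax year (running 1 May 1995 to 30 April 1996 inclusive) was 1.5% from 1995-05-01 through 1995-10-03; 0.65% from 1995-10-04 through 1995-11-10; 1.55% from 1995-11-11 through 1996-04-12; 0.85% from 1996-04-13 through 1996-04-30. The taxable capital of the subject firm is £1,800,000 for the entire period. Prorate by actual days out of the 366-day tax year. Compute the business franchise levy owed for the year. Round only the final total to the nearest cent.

1995-05-01 to 1995-10-03: 156 days at 1.5% → £1,800,000 × 1.5% × 156/366 = £11,508.1967
1995-10-04 to 1995-11-10: 38 days at 0.65% → £1,800,000 × 0.65% × 38/366 = £1,214.7541
1995-11-11 to 1996-04-12: 154 days at 1.55% → £1,800,000 × 1.55% × 154/366 = £11,739.3443
1996-04-13 to 1996-04-30: 18 days at 0.85% → £1,800,000 × 0.85% × 18/366 = £752.4590
Total = £25,214.7541

£25,214.75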